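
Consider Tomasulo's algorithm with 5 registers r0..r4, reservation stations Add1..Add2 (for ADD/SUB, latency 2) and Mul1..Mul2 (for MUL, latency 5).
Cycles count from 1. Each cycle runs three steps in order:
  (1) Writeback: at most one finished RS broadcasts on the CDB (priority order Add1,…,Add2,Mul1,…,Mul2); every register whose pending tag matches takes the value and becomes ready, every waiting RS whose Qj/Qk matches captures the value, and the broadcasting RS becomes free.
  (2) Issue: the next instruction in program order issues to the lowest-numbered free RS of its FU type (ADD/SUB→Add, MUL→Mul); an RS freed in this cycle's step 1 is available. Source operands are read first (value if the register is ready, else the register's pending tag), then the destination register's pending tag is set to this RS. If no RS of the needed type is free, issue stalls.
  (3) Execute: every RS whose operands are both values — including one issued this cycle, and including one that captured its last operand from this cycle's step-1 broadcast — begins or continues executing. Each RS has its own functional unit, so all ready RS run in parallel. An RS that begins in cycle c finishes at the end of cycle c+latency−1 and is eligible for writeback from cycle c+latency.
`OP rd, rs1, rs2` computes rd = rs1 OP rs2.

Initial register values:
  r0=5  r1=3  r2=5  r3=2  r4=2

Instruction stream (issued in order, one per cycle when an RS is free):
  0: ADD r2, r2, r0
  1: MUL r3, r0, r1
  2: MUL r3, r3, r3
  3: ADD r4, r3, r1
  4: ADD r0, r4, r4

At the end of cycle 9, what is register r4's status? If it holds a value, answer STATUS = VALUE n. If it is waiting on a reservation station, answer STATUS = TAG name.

STATUS = TAG Add1

c1: issue ADD r2<-Add1 | r0:5,r1:3,r2:Add1,r3:2,r4:2
c2: issue MUL r3<-Mul1 | r0:5,r1:3,r2:Add1,r3:Mul1,r4:2
c3: CDB Add1=10; issue MUL r3<-Mul2 | r0:5,r1:3,r2:10,r3:Mul2,r4:2
c4: issue ADD r4<-Add1 | r0:5,r1:3,r2:10,r3:Mul2,r4:Add1
c5: issue ADD r0<-Add2 | r0:Add2,r1:3,r2:10,r3:Mul2,r4:Add1
c6: - | r0:Add2,r1:3,r2:10,r3:Mul2,r4:Add1
c7: CDB Mul1=15 | r0:Add2,r1:3,r2:10,r3:Mul2,r4:Add1
c8: - | r0:Add2,r1:3,r2:10,r3:Mul2,r4:Add1
c9: - | r0:Add2,r1:3,r2:10,r3:Mul2,r4:Add1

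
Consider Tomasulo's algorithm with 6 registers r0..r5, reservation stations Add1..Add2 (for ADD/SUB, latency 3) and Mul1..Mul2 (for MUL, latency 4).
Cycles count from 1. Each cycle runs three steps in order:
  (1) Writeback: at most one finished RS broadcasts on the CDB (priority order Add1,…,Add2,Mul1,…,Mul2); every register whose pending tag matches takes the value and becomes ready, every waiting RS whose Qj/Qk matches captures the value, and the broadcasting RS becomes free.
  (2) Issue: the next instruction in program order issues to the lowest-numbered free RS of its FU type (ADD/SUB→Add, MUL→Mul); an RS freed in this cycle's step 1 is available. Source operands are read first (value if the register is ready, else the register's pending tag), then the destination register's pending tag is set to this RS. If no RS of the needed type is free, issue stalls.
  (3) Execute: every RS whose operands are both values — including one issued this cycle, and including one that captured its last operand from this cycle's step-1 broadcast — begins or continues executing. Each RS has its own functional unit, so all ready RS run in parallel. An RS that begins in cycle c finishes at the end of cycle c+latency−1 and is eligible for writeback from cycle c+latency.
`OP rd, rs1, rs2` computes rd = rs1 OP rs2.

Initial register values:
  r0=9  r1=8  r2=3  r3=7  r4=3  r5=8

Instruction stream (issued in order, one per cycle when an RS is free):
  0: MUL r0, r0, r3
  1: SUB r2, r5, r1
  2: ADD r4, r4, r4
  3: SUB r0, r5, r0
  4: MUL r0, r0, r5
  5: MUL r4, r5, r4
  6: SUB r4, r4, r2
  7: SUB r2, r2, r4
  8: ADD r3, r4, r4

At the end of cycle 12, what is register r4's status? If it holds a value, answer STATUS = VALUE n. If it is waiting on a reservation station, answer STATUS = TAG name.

STATUS = TAG Add2

cycle 1: issue MUL r0<-Mul1 // r0:Mul1,r1:8,r2:3,r3:7,r4:3,r5:8
cycle 2: issue SUB r2<-Add1 // r0:Mul1,r1:8,r2:Add1,r3:7,r4:3,r5:8
cycle 3: issue ADD r4<-Add2 // r0:Mul1,r1:8,r2:Add1,r3:7,r4:Add2,r5:8
cycle 4: stall // r0:Mul1,r1:8,r2:Add1,r3:7,r4:Add2,r5:8
cycle 5: CDB Add1=0; issue SUB r0<-Add1 // r0:Add1,r1:8,r2:0,r3:7,r4:Add2,r5:8
cycle 6: CDB Add2=6; issue MUL r0<-Mul2 // r0:Mul2,r1:8,r2:0,r3:7,r4:6,r5:8
cycle 7: CDB Mul1=63; issue MUL r4<-Mul1 // r0:Mul2,r1:8,r2:0,r3:7,r4:Mul1,r5:8
cycle 8: issue SUB r4<-Add2 // r0:Mul2,r1:8,r2:0,r3:7,r4:Add2,r5:8
cycle 9: stall // r0:Mul2,r1:8,r2:0,r3:7,r4:Add2,r5:8
cycle 10: CDB Add1=-55; issue SUB r2<-Add1 // r0:Mul2,r1:8,r2:Add1,r3:7,r4:Add2,r5:8
cycle 11: CDB Mul1=48; stall // r0:Mul2,r1:8,r2:Add1,r3:7,r4:Add2,r5:8
cycle 12: stall // r0:Mul2,r1:8,r2:Add1,r3:7,r4:Add2,r5:8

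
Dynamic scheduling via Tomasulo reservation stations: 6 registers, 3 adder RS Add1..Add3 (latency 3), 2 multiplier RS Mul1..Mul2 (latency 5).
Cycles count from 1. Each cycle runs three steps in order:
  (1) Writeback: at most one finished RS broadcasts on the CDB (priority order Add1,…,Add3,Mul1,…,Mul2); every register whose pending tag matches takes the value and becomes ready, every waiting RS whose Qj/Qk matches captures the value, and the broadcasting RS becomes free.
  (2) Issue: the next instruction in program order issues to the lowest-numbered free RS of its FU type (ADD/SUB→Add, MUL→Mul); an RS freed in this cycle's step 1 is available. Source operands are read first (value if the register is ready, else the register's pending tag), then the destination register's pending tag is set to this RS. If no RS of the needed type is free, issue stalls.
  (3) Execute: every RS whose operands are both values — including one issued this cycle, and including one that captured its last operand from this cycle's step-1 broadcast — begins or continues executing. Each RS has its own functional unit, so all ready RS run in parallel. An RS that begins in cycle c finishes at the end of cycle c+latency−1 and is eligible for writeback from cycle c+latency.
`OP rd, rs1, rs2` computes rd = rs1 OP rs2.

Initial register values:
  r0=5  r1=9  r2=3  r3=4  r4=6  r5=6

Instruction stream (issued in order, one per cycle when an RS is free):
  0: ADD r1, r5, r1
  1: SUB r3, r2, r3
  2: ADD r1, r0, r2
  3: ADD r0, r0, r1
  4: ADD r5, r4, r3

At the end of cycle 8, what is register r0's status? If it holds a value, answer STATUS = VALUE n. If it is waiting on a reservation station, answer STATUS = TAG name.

c1: issue ADD r1<-Add1 | r0:5,r1:Add1,r2:3,r3:4,r4:6,r5:6
c2: issue SUB r3<-Add2 | r0:5,r1:Add1,r2:3,r3:Add2,r4:6,r5:6
c3: issue ADD r1<-Add3 | r0:5,r1:Add3,r2:3,r3:Add2,r4:6,r5:6
c4: CDB Add1=15; issue ADD r0<-Add1 | r0:Add1,r1:Add3,r2:3,r3:Add2,r4:6,r5:6
c5: CDB Add2=-1; issue ADD r5<-Add2 | r0:Add1,r1:Add3,r2:3,r3:-1,r4:6,r5:Add2
c6: CDB Add3=8 | r0:Add1,r1:8,r2:3,r3:-1,r4:6,r5:Add2
c7: - | r0:Add1,r1:8,r2:3,r3:-1,r4:6,r5:Add2
c8: CDB Add2=5 | r0:Add1,r1:8,r2:3,r3:-1,r4:6,r5:5

STATUS = TAG Add1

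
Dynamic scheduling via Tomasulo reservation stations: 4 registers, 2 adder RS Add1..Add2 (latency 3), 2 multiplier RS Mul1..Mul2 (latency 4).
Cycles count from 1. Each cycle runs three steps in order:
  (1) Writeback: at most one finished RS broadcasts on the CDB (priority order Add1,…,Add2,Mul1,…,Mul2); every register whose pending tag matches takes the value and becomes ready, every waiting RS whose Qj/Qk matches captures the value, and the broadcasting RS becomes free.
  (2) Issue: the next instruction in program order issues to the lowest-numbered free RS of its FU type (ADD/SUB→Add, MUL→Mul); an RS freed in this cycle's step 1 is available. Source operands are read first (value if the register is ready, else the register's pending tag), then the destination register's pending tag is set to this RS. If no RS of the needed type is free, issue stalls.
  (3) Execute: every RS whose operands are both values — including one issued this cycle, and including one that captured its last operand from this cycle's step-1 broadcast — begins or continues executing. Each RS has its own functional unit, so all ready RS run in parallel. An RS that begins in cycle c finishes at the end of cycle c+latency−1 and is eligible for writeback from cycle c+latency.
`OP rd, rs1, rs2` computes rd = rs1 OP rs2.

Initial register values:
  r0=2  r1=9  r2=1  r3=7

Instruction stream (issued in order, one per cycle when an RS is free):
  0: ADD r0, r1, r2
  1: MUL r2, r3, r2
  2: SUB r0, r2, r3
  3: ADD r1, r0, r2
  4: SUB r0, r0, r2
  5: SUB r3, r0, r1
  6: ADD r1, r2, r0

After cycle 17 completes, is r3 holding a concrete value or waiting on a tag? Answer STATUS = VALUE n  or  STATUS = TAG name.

STATUS = VALUE -14

  c1: issue ADD r0<-Add1  regs: r0:Add1,r1:9,r2:1,r3:7
  c2: issue MUL r2<-Mul1  regs: r0:Add1,r1:9,r2:Mul1,r3:7
  c3: issue SUB r0<-Add2  regs: r0:Add2,r1:9,r2:Mul1,r3:7
  c4: CDB Add1=10; issue ADD r1<-Add1  regs: r0:Add2,r1:Add1,r2:Mul1,r3:7
  c5: stall  regs: r0:Add2,r1:Add1,r2:Mul1,r3:7
  c6: CDB Mul1=7; stall  regs: r0:Add2,r1:Add1,r2:7,r3:7
  c7: stall  regs: r0:Add2,r1:Add1,r2:7,r3:7
  c8: stall  regs: r0:Add2,r1:Add1,r2:7,r3:7
  c9: CDB Add2=0; issue SUB r0<-Add2  regs: r0:Add2,r1:Add1,r2:7,r3:7
  c10: stall  regs: r0:Add2,r1:Add1,r2:7,r3:7
  c11: stall  regs: r0:Add2,r1:Add1,r2:7,r3:7
  c12: CDB Add1=7; issue SUB r3<-Add1  regs: r0:Add2,r1:7,r2:7,r3:Add1
  c13: CDB Add2=-7; issue ADD r1<-Add2  regs: r0:-7,r1:Add2,r2:7,r3:Add1
  c14: -  regs: r0:-7,r1:Add2,r2:7,r3:Add1
  c15: -  regs: r0:-7,r1:Add2,r2:7,r3:Add1
  c16: CDB Add1=-14  regs: r0:-7,r1:Add2,r2:7,r3:-14
  c17: CDB Add2=0  regs: r0:-7,r1:0,r2:7,r3:-14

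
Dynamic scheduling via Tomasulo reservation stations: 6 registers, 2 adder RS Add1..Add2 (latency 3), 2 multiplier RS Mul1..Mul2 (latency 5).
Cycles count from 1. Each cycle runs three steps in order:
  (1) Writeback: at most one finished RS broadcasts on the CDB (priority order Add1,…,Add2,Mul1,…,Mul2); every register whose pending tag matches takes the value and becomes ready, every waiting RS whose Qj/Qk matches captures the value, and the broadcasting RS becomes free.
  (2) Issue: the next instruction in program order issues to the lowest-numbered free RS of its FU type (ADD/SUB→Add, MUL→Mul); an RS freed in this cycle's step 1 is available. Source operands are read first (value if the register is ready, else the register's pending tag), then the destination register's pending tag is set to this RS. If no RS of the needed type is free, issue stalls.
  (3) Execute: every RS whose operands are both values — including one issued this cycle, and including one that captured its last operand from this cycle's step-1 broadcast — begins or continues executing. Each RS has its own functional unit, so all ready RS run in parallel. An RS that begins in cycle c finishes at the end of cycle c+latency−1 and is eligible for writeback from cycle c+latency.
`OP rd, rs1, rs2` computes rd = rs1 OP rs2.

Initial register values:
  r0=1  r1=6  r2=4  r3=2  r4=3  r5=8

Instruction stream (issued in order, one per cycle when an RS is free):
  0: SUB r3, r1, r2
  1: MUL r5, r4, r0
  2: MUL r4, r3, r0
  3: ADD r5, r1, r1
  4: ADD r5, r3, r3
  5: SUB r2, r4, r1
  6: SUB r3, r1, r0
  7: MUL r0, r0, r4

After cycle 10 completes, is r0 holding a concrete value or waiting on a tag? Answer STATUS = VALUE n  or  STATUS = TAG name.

c1: issue SUB r3<-Add1 | r0:1,r1:6,r2:4,r3:Add1,r4:3,r5:8
c2: issue MUL r5<-Mul1 | r0:1,r1:6,r2:4,r3:Add1,r4:3,r5:Mul1
c3: issue MUL r4<-Mul2 | r0:1,r1:6,r2:4,r3:Add1,r4:Mul2,r5:Mul1
c4: CDB Add1=2; issue ADD r5<-Add1 | r0:1,r1:6,r2:4,r3:2,r4:Mul2,r5:Add1
c5: issue ADD r5<-Add2 | r0:1,r1:6,r2:4,r3:2,r4:Mul2,r5:Add2
c6: stall | r0:1,r1:6,r2:4,r3:2,r4:Mul2,r5:Add2
c7: CDB Add1=12; issue SUB r2<-Add1 | r0:1,r1:6,r2:Add1,r3:2,r4:Mul2,r5:Add2
c8: CDB Add2=4; issue SUB r3<-Add2 | r0:1,r1:6,r2:Add1,r3:Add2,r4:Mul2,r5:4
c9: CDB Mul1=3; issue MUL r0<-Mul1 | r0:Mul1,r1:6,r2:Add1,r3:Add2,r4:Mul2,r5:4
c10: CDB Mul2=2 | r0:Mul1,r1:6,r2:Add1,r3:Add2,r4:2,r5:4

STATUS = TAG Mul1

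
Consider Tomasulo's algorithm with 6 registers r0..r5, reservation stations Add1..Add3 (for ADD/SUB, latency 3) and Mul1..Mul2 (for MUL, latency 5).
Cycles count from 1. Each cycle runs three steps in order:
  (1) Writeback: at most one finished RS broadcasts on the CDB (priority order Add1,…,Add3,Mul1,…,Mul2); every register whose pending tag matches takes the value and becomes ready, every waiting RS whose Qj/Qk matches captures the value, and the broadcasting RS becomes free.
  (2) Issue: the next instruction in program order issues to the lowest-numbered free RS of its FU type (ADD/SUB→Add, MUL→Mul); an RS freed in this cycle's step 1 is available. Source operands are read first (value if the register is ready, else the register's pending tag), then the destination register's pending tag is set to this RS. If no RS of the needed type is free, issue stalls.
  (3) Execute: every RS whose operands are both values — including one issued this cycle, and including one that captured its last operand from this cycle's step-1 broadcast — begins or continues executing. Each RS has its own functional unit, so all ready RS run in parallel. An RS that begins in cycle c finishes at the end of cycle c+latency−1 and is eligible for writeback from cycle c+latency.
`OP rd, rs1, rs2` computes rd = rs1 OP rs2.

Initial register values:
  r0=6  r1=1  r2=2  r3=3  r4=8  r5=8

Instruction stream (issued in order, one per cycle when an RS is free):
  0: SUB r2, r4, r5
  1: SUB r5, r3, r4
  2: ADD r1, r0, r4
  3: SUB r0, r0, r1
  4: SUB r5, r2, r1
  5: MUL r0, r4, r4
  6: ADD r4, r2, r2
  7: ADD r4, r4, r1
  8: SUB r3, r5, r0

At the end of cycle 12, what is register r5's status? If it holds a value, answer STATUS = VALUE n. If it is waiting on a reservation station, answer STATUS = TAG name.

STATUS = VALUE -14

c1: issue SUB r2<-Add1 | r0:6,r1:1,r2:Add1,r3:3,r4:8,r5:8
c2: issue SUB r5<-Add2 | r0:6,r1:1,r2:Add1,r3:3,r4:8,r5:Add2
c3: issue ADD r1<-Add3 | r0:6,r1:Add3,r2:Add1,r3:3,r4:8,r5:Add2
c4: CDB Add1=0; issue SUB r0<-Add1 | r0:Add1,r1:Add3,r2:0,r3:3,r4:8,r5:Add2
c5: CDB Add2=-5; issue SUB r5<-Add2 | r0:Add1,r1:Add3,r2:0,r3:3,r4:8,r5:Add2
c6: CDB Add3=14; issue MUL r0<-Mul1 | r0:Mul1,r1:14,r2:0,r3:3,r4:8,r5:Add2
c7: issue ADD r4<-Add3 | r0:Mul1,r1:14,r2:0,r3:3,r4:Add3,r5:Add2
c8: stall | r0:Mul1,r1:14,r2:0,r3:3,r4:Add3,r5:Add2
c9: CDB Add1=-8; issue ADD r4<-Add1 | r0:Mul1,r1:14,r2:0,r3:3,r4:Add1,r5:Add2
c10: CDB Add2=-14; issue SUB r3<-Add2 | r0:Mul1,r1:14,r2:0,r3:Add2,r4:Add1,r5:-14
c11: CDB Add3=0 | r0:Mul1,r1:14,r2:0,r3:Add2,r4:Add1,r5:-14
c12: CDB Mul1=64 | r0:64,r1:14,r2:0,r3:Add2,r4:Add1,r5:-14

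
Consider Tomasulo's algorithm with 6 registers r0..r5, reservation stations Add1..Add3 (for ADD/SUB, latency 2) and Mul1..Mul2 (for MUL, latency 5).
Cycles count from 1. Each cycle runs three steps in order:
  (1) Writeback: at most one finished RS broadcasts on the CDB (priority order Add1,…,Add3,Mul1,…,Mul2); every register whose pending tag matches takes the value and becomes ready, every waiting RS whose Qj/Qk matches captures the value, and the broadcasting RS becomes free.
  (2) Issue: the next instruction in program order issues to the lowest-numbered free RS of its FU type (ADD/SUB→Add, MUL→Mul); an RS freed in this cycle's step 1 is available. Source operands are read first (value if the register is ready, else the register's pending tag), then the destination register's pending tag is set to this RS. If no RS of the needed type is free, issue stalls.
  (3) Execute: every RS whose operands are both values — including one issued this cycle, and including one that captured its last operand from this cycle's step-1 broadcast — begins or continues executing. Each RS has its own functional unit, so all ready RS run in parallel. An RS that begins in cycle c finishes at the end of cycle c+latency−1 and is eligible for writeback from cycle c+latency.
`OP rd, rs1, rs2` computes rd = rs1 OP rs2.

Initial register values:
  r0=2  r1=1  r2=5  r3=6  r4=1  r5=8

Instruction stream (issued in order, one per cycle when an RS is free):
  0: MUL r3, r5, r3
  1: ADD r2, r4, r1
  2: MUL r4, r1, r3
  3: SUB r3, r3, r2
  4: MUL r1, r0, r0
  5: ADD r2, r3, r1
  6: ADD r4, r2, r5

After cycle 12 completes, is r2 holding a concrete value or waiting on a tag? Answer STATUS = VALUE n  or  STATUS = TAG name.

STATUS = TAG Add2

c1: issue MUL r3<-Mul1 | r0:2,r1:1,r2:5,r3:Mul1,r4:1,r5:8
c2: issue ADD r2<-Add1 | r0:2,r1:1,r2:Add1,r3:Mul1,r4:1,r5:8
c3: issue MUL r4<-Mul2 | r0:2,r1:1,r2:Add1,r3:Mul1,r4:Mul2,r5:8
c4: CDB Add1=2; issue SUB r3<-Add1 | r0:2,r1:1,r2:2,r3:Add1,r4:Mul2,r5:8
c5: stall | r0:2,r1:1,r2:2,r3:Add1,r4:Mul2,r5:8
c6: CDB Mul1=48; issue MUL r1<-Mul1 | r0:2,r1:Mul1,r2:2,r3:Add1,r4:Mul2,r5:8
c7: issue ADD r2<-Add2 | r0:2,r1:Mul1,r2:Add2,r3:Add1,r4:Mul2,r5:8
c8: CDB Add1=46; issue ADD r4<-Add1 | r0:2,r1:Mul1,r2:Add2,r3:46,r4:Add1,r5:8
c9: - | r0:2,r1:Mul1,r2:Add2,r3:46,r4:Add1,r5:8
c10: - | r0:2,r1:Mul1,r2:Add2,r3:46,r4:Add1,r5:8
c11: CDB Mul1=4 | r0:2,r1:4,r2:Add2,r3:46,r4:Add1,r5:8
c12: CDB Mul2=48 | r0:2,r1:4,r2:Add2,r3:46,r4:Add1,r5:8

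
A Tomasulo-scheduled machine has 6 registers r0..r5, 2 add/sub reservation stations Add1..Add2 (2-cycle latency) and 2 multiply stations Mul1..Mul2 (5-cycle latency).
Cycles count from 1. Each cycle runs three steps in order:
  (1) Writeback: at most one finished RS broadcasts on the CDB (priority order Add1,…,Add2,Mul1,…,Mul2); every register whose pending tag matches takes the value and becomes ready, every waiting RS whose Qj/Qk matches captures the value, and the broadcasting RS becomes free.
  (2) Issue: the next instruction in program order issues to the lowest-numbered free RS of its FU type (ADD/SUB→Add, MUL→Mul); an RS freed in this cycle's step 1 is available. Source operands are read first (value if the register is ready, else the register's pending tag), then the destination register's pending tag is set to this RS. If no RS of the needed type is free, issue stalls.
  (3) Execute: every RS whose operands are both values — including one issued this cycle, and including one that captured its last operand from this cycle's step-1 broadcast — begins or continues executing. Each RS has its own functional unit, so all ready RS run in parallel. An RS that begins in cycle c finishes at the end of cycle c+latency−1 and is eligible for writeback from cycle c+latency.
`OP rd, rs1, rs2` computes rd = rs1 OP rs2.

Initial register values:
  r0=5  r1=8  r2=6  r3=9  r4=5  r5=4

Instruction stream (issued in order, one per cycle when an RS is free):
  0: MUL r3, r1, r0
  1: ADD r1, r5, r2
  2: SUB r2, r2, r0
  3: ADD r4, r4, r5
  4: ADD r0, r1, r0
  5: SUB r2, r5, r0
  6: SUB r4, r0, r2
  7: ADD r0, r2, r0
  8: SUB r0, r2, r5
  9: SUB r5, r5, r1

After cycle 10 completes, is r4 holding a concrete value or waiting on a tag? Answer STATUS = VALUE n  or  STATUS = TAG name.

STATUS = TAG Add2

  c1: issue MUL r3<-Mul1  regs: r0:5,r1:8,r2:6,r3:Mul1,r4:5,r5:4
  c2: issue ADD r1<-Add1  regs: r0:5,r1:Add1,r2:6,r3:Mul1,r4:5,r5:4
  c3: issue SUB r2<-Add2  regs: r0:5,r1:Add1,r2:Add2,r3:Mul1,r4:5,r5:4
  c4: CDB Add1=10; issue ADD r4<-Add1  regs: r0:5,r1:10,r2:Add2,r3:Mul1,r4:Add1,r5:4
  c5: CDB Add2=1; issue ADD r0<-Add2  regs: r0:Add2,r1:10,r2:1,r3:Mul1,r4:Add1,r5:4
  c6: CDB Add1=9; issue SUB r2<-Add1  regs: r0:Add2,r1:10,r2:Add1,r3:Mul1,r4:9,r5:4
  c7: CDB Add2=15; issue SUB r4<-Add2  regs: r0:15,r1:10,r2:Add1,r3:Mul1,r4:Add2,r5:4
  c8: CDB Mul1=40; stall  regs: r0:15,r1:10,r2:Add1,r3:40,r4:Add2,r5:4
  c9: CDB Add1=-11; issue ADD r0<-Add1  regs: r0:Add1,r1:10,r2:-11,r3:40,r4:Add2,r5:4
  c10: stall  regs: r0:Add1,r1:10,r2:-11,r3:40,r4:Add2,r5:4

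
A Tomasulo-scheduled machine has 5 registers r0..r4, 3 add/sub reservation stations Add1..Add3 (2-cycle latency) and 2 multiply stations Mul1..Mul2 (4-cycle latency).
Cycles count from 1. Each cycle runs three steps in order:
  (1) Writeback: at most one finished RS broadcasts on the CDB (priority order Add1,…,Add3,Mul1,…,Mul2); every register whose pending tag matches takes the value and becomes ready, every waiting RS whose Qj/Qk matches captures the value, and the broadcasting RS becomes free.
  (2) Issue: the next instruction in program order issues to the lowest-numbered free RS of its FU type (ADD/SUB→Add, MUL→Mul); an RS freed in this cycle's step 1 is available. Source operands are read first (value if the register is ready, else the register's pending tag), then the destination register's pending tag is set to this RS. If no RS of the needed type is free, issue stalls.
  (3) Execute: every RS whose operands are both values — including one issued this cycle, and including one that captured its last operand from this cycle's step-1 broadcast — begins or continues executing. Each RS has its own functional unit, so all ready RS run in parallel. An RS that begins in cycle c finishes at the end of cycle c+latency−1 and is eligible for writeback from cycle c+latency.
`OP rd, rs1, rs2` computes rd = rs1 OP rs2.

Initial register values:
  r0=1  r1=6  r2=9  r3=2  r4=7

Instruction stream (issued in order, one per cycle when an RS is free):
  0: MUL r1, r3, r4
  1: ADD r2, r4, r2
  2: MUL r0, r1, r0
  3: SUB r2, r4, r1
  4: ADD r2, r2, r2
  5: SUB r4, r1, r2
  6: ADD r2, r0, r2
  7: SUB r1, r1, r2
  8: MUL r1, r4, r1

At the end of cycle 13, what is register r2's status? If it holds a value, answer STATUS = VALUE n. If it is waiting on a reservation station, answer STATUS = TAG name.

c1: issue MUL r1<-Mul1 | r0:1,r1:Mul1,r2:9,r3:2,r4:7
c2: issue ADD r2<-Add1 | r0:1,r1:Mul1,r2:Add1,r3:2,r4:7
c3: issue MUL r0<-Mul2 | r0:Mul2,r1:Mul1,r2:Add1,r3:2,r4:7
c4: CDB Add1=16; issue SUB r2<-Add1 | r0:Mul2,r1:Mul1,r2:Add1,r3:2,r4:7
c5: CDB Mul1=14; issue ADD r2<-Add2 | r0:Mul2,r1:14,r2:Add2,r3:2,r4:7
c6: issue SUB r4<-Add3 | r0:Mul2,r1:14,r2:Add2,r3:2,r4:Add3
c7: CDB Add1=-7; issue ADD r2<-Add1 | r0:Mul2,r1:14,r2:Add1,r3:2,r4:Add3
c8: stall | r0:Mul2,r1:14,r2:Add1,r3:2,r4:Add3
c9: CDB Add2=-14; issue SUB r1<-Add2 | r0:Mul2,r1:Add2,r2:Add1,r3:2,r4:Add3
c10: CDB Mul2=14; issue MUL r1<-Mul1 | r0:14,r1:Mul1,r2:Add1,r3:2,r4:Add3
c11: CDB Add3=28 | r0:14,r1:Mul1,r2:Add1,r3:2,r4:28
c12: CDB Add1=0 | r0:14,r1:Mul1,r2:0,r3:2,r4:28
c13: - | r0:14,r1:Mul1,r2:0,r3:2,r4:28

STATUS = VALUE 0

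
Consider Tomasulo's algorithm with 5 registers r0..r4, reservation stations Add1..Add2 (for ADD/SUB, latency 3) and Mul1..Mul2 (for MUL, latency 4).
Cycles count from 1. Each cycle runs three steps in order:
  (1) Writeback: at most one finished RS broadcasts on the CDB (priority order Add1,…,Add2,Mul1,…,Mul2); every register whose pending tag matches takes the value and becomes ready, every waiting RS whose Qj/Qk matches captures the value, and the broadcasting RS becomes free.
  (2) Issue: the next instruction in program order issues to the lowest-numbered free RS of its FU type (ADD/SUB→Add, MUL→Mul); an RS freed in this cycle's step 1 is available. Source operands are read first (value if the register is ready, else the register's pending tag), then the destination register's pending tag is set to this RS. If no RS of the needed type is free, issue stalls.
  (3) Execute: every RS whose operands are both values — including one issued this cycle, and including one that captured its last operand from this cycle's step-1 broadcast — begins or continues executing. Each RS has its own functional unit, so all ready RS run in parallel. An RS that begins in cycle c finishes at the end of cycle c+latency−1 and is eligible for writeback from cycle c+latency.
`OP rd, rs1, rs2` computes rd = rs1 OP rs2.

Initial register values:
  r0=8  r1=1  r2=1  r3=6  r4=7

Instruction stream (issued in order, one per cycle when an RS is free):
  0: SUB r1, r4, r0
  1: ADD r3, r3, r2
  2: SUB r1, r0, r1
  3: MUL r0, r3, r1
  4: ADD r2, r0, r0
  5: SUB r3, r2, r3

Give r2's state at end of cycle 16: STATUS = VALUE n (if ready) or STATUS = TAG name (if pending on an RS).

STATUS = VALUE 126

cycle 1: issue SUB r1<-Add1 // r0:8,r1:Add1,r2:1,r3:6,r4:7
cycle 2: issue ADD r3<-Add2 // r0:8,r1:Add1,r2:1,r3:Add2,r4:7
cycle 3: stall // r0:8,r1:Add1,r2:1,r3:Add2,r4:7
cycle 4: CDB Add1=-1; issue SUB r1<-Add1 // r0:8,r1:Add1,r2:1,r3:Add2,r4:7
cycle 5: CDB Add2=7; issue MUL r0<-Mul1 // r0:Mul1,r1:Add1,r2:1,r3:7,r4:7
cycle 6: issue ADD r2<-Add2 // r0:Mul1,r1:Add1,r2:Add2,r3:7,r4:7
cycle 7: CDB Add1=9; issue SUB r3<-Add1 // r0:Mul1,r1:9,r2:Add2,r3:Add1,r4:7
cycle 8: - // r0:Mul1,r1:9,r2:Add2,r3:Add1,r4:7
cycle 9: - // r0:Mul1,r1:9,r2:Add2,r3:Add1,r4:7
cycle 10: - // r0:Mul1,r1:9,r2:Add2,r3:Add1,r4:7
cycle 11: CDB Mul1=63 // r0:63,r1:9,r2:Add2,r3:Add1,r4:7
cycle 12: - // r0:63,r1:9,r2:Add2,r3:Add1,r4:7
cycle 13: - // r0:63,r1:9,r2:Add2,r3:Add1,r4:7
cycle 14: CDB Add2=126 // r0:63,r1:9,r2:126,r3:Add1,r4:7
cycle 15: - // r0:63,r1:9,r2:126,r3:Add1,r4:7
cycle 16: - // r0:63,r1:9,r2:126,r3:Add1,r4:7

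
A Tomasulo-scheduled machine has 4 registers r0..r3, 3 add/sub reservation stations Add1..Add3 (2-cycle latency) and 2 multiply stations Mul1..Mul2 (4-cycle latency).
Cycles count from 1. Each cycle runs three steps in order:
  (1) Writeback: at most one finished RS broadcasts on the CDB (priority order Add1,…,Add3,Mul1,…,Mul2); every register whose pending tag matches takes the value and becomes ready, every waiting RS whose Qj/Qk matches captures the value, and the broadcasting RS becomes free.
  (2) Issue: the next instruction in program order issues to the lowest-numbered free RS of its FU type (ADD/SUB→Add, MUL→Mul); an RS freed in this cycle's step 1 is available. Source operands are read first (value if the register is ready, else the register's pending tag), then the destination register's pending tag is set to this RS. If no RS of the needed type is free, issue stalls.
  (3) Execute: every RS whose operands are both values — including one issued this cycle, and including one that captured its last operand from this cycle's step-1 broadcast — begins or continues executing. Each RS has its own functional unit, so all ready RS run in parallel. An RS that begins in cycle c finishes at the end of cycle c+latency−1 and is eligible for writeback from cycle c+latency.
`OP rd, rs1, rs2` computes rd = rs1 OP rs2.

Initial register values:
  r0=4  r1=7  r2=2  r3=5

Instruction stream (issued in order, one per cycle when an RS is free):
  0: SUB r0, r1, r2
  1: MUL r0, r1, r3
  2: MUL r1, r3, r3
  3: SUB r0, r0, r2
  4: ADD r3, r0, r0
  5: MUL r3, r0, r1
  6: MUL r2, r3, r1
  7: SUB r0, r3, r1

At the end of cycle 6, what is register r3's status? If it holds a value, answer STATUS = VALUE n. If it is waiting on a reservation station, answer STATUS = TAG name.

STATUS = TAG Mul1

  c1: issue SUB r0<-Add1  regs: r0:Add1,r1:7,r2:2,r3:5
  c2: issue MUL r0<-Mul1  regs: r0:Mul1,r1:7,r2:2,r3:5
  c3: CDB Add1=5; issue MUL r1<-Mul2  regs: r0:Mul1,r1:Mul2,r2:2,r3:5
  c4: issue SUB r0<-Add1  regs: r0:Add1,r1:Mul2,r2:2,r3:5
  c5: issue ADD r3<-Add2  regs: r0:Add1,r1:Mul2,r2:2,r3:Add2
  c6: CDB Mul1=35; issue MUL r3<-Mul1  regs: r0:Add1,r1:Mul2,r2:2,r3:Mul1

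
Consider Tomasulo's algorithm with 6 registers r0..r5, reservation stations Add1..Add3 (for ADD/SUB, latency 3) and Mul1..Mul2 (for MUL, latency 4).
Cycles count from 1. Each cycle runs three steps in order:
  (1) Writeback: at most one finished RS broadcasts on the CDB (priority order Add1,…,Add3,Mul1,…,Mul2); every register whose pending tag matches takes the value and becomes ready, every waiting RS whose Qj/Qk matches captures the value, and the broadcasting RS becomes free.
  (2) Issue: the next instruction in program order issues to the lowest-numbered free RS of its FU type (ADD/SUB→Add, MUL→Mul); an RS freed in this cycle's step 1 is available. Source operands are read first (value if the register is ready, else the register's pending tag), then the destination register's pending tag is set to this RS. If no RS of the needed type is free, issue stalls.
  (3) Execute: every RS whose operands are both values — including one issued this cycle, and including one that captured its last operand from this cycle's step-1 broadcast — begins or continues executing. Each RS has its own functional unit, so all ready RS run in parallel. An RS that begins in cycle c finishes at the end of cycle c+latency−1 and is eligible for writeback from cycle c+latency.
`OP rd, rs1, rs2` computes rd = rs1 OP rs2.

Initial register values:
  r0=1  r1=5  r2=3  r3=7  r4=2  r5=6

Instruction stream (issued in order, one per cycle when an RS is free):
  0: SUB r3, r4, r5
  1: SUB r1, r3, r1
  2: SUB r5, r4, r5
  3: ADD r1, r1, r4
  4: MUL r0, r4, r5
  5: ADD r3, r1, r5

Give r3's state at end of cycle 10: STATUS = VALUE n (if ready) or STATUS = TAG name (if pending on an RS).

c1: issue SUB r3<-Add1 | r0:1,r1:5,r2:3,r3:Add1,r4:2,r5:6
c2: issue SUB r1<-Add2 | r0:1,r1:Add2,r2:3,r3:Add1,r4:2,r5:6
c3: issue SUB r5<-Add3 | r0:1,r1:Add2,r2:3,r3:Add1,r4:2,r5:Add3
c4: CDB Add1=-4; issue ADD r1<-Add1 | r0:1,r1:Add1,r2:3,r3:-4,r4:2,r5:Add3
c5: issue MUL r0<-Mul1 | r0:Mul1,r1:Add1,r2:3,r3:-4,r4:2,r5:Add3
c6: CDB Add3=-4; issue ADD r3<-Add3 | r0:Mul1,r1:Add1,r2:3,r3:Add3,r4:2,r5:-4
c7: CDB Add2=-9 | r0:Mul1,r1:Add1,r2:3,r3:Add3,r4:2,r5:-4
c8: - | r0:Mul1,r1:Add1,r2:3,r3:Add3,r4:2,r5:-4
c9: - | r0:Mul1,r1:Add1,r2:3,r3:Add3,r4:2,r5:-4
c10: CDB Add1=-7 | r0:Mul1,r1:-7,r2:3,r3:Add3,r4:2,r5:-4

STATUS = TAG Add3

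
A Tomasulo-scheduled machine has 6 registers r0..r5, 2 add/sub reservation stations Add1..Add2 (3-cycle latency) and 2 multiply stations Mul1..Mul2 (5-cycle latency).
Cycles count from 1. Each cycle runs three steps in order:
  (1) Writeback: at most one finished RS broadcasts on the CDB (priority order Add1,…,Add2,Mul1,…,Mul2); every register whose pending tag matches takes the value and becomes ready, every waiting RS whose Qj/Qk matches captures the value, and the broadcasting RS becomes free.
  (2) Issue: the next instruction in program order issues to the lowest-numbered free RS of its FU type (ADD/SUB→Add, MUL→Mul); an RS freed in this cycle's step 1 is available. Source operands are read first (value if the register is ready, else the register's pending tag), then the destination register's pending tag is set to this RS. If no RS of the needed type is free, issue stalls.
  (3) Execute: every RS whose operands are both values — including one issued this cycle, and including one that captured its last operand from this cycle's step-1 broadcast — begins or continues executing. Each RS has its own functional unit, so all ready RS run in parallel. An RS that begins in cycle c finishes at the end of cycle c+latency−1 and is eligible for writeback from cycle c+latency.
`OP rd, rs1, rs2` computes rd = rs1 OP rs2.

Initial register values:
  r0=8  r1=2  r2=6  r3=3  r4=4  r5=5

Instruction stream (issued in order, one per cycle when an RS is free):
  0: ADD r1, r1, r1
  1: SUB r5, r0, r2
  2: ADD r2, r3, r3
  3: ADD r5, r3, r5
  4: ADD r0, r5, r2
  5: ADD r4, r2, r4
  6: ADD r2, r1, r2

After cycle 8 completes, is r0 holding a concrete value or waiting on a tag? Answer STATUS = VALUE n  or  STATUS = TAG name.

  c1: issue ADD r1<-Add1  regs: r0:8,r1:Add1,r2:6,r3:3,r4:4,r5:5
  c2: issue SUB r5<-Add2  regs: r0:8,r1:Add1,r2:6,r3:3,r4:4,r5:Add2
  c3: stall  regs: r0:8,r1:Add1,r2:6,r3:3,r4:4,r5:Add2
  c4: CDB Add1=4; issue ADD r2<-Add1  regs: r0:8,r1:4,r2:Add1,r3:3,r4:4,r5:Add2
  c5: CDB Add2=2; issue ADD r5<-Add2  regs: r0:8,r1:4,r2:Add1,r3:3,r4:4,r5:Add2
  c6: stall  regs: r0:8,r1:4,r2:Add1,r3:3,r4:4,r5:Add2
  c7: CDB Add1=6; issue ADD r0<-Add1  regs: r0:Add1,r1:4,r2:6,r3:3,r4:4,r5:Add2
  c8: CDB Add2=5; issue ADD r4<-Add2  regs: r0:Add1,r1:4,r2:6,r3:3,r4:Add2,r5:5

STATUS = TAG Add1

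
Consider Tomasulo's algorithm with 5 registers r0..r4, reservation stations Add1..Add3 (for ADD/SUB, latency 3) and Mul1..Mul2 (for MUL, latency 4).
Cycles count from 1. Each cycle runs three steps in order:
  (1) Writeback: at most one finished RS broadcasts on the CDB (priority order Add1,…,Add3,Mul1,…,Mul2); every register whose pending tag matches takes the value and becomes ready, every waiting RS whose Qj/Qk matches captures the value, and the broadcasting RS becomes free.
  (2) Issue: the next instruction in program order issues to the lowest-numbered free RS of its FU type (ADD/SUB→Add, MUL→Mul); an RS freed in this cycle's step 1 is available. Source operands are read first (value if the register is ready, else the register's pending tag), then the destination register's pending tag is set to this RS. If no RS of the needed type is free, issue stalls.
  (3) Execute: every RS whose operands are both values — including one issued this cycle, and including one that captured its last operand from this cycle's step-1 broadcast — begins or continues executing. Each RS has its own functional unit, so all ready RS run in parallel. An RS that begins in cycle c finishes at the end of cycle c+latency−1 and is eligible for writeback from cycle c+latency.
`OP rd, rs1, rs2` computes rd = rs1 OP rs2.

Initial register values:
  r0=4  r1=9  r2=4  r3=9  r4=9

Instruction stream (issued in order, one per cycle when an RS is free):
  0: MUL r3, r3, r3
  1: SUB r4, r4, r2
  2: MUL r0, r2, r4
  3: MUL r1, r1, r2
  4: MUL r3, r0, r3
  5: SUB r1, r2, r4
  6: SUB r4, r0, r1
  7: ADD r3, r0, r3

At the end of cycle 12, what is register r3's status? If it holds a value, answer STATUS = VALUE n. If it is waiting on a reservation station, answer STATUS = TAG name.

  c1: issue MUL r3<-Mul1  regs: r0:4,r1:9,r2:4,r3:Mul1,r4:9
  c2: issue SUB r4<-Add1  regs: r0:4,r1:9,r2:4,r3:Mul1,r4:Add1
  c3: issue MUL r0<-Mul2  regs: r0:Mul2,r1:9,r2:4,r3:Mul1,r4:Add1
  c4: stall  regs: r0:Mul2,r1:9,r2:4,r3:Mul1,r4:Add1
  c5: CDB Add1=5; stall  regs: r0:Mul2,r1:9,r2:4,r3:Mul1,r4:5
  c6: CDB Mul1=81; issue MUL r1<-Mul1  regs: r0:Mul2,r1:Mul1,r2:4,r3:81,r4:5
  c7: stall  regs: r0:Mul2,r1:Mul1,r2:4,r3:81,r4:5
  c8: stall  regs: r0:Mul2,r1:Mul1,r2:4,r3:81,r4:5
  c9: CDB Mul2=20; issue MUL r3<-Mul2  regs: r0:20,r1:Mul1,r2:4,r3:Mul2,r4:5
  c10: CDB Mul1=36; issue SUB r1<-Add1  regs: r0:20,r1:Add1,r2:4,r3:Mul2,r4:5
  c11: issue SUB r4<-Add2  regs: r0:20,r1:Add1,r2:4,r3:Mul2,r4:Add2
  c12: issue ADD r3<-Add3  regs: r0:20,r1:Add1,r2:4,r3:Add3,r4:Add2

STATUS = TAG Add3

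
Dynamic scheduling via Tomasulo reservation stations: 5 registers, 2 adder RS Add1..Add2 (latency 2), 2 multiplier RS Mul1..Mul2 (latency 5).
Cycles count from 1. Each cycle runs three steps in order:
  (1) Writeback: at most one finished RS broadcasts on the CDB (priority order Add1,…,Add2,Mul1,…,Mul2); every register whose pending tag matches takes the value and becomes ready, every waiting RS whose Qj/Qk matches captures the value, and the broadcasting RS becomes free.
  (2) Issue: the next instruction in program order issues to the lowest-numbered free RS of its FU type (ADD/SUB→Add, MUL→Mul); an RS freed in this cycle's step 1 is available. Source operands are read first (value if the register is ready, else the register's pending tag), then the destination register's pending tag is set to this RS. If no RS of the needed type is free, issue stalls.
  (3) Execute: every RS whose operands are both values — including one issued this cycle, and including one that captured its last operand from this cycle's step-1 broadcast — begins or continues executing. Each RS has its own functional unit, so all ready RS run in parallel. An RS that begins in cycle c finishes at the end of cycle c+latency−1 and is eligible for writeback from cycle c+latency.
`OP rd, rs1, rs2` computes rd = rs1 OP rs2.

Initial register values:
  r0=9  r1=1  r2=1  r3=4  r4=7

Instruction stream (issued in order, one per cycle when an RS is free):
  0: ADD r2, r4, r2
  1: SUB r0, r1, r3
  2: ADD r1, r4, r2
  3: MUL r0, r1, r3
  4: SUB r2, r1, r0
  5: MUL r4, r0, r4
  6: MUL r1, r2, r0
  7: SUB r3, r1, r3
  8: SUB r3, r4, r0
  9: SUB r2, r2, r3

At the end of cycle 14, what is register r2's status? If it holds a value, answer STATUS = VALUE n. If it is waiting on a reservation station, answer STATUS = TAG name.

STATUS = VALUE -45

c1: issue ADD r2<-Add1 | r0:9,r1:1,r2:Add1,r3:4,r4:7
c2: issue SUB r0<-Add2 | r0:Add2,r1:1,r2:Add1,r3:4,r4:7
c3: CDB Add1=8; issue ADD r1<-Add1 | r0:Add2,r1:Add1,r2:8,r3:4,r4:7
c4: CDB Add2=-3; issue MUL r0<-Mul1 | r0:Mul1,r1:Add1,r2:8,r3:4,r4:7
c5: CDB Add1=15; issue SUB r2<-Add1 | r0:Mul1,r1:15,r2:Add1,r3:4,r4:7
c6: issue MUL r4<-Mul2 | r0:Mul1,r1:15,r2:Add1,r3:4,r4:Mul2
c7: stall | r0:Mul1,r1:15,r2:Add1,r3:4,r4:Mul2
c8: stall | r0:Mul1,r1:15,r2:Add1,r3:4,r4:Mul2
c9: stall | r0:Mul1,r1:15,r2:Add1,r3:4,r4:Mul2
c10: CDB Mul1=60; issue MUL r1<-Mul1 | r0:60,r1:Mul1,r2:Add1,r3:4,r4:Mul2
c11: issue SUB r3<-Add2 | r0:60,r1:Mul1,r2:Add1,r3:Add2,r4:Mul2
c12: CDB Add1=-45; issue SUB r3<-Add1 | r0:60,r1:Mul1,r2:-45,r3:Add1,r4:Mul2
c13: stall | r0:60,r1:Mul1,r2:-45,r3:Add1,r4:Mul2
c14: stall | r0:60,r1:Mul1,r2:-45,r3:Add1,r4:Mul2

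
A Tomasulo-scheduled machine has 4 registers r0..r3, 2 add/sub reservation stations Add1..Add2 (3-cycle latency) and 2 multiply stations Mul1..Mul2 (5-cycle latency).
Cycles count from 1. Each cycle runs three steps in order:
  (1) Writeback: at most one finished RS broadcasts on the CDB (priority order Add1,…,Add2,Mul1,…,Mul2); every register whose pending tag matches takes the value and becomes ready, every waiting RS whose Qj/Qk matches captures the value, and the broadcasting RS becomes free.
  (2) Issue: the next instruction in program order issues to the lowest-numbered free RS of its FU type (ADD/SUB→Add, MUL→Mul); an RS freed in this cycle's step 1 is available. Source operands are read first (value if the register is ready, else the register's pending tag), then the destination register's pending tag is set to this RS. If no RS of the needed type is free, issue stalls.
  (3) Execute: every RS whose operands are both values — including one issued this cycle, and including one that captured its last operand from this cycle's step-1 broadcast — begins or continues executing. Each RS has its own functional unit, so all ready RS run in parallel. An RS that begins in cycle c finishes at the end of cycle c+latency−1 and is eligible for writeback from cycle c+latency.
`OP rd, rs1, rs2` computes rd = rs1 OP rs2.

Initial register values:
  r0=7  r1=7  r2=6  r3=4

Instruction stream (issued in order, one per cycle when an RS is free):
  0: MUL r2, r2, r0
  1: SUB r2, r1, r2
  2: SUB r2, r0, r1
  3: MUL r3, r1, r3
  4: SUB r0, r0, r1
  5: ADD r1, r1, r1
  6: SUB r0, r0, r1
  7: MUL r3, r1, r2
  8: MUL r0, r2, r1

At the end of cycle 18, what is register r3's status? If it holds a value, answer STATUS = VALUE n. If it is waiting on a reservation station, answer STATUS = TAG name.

STATUS = VALUE 0

  c1: issue MUL r2<-Mul1  regs: r0:7,r1:7,r2:Mul1,r3:4
  c2: issue SUB r2<-Add1  regs: r0:7,r1:7,r2:Add1,r3:4
  c3: issue SUB r2<-Add2  regs: r0:7,r1:7,r2:Add2,r3:4
  c4: issue MUL r3<-Mul2  regs: r0:7,r1:7,r2:Add2,r3:Mul2
  c5: stall  regs: r0:7,r1:7,r2:Add2,r3:Mul2
  c6: CDB Add2=0; issue SUB r0<-Add2  regs: r0:Add2,r1:7,r2:0,r3:Mul2
  c7: CDB Mul1=42; stall  regs: r0:Add2,r1:7,r2:0,r3:Mul2
  c8: stall  regs: r0:Add2,r1:7,r2:0,r3:Mul2
  c9: CDB Add2=0; issue ADD r1<-Add2  regs: r0:0,r1:Add2,r2:0,r3:Mul2
  c10: CDB Add1=-35; issue SUB r0<-Add1  regs: r0:Add1,r1:Add2,r2:0,r3:Mul2
  c11: CDB Mul2=28; issue MUL r3<-Mul1  regs: r0:Add1,r1:Add2,r2:0,r3:Mul1
  c12: CDB Add2=14; issue MUL r0<-Mul2  regs: r0:Mul2,r1:14,r2:0,r3:Mul1
  c13: -  regs: r0:Mul2,r1:14,r2:0,r3:Mul1
  c14: -  regs: r0:Mul2,r1:14,r2:0,r3:Mul1
  c15: CDB Add1=-14  regs: r0:Mul2,r1:14,r2:0,r3:Mul1
  c16: -  regs: r0:Mul2,r1:14,r2:0,r3:Mul1
  c17: CDB Mul1=0  regs: r0:Mul2,r1:14,r2:0,r3:0
  c18: CDB Mul2=0  regs: r0:0,r1:14,r2:0,r3:0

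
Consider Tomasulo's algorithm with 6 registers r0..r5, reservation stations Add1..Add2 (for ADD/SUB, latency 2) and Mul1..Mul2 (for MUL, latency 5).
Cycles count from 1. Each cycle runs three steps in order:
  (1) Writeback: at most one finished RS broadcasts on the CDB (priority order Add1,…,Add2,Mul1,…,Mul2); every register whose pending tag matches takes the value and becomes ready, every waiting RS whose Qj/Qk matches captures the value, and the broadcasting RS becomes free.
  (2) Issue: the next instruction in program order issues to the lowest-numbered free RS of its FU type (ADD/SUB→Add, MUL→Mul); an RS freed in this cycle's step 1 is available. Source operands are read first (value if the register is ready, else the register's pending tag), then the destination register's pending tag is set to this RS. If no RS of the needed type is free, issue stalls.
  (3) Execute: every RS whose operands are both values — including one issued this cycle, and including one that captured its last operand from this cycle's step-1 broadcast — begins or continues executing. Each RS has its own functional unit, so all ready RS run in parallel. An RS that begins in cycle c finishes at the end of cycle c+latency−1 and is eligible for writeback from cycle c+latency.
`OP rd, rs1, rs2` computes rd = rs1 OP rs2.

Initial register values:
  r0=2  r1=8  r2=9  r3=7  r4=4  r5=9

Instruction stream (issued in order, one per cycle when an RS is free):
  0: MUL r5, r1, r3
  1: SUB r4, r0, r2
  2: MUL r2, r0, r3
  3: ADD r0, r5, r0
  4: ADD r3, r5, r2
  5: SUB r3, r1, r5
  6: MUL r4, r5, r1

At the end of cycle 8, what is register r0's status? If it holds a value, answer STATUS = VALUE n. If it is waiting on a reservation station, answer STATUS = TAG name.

STATUS = VALUE 58

  c1: issue MUL r5<-Mul1  regs: r0:2,r1:8,r2:9,r3:7,r4:4,r5:Mul1
  c2: issue SUB r4<-Add1  regs: r0:2,r1:8,r2:9,r3:7,r4:Add1,r5:Mul1
  c3: issue MUL r2<-Mul2  regs: r0:2,r1:8,r2:Mul2,r3:7,r4:Add1,r5:Mul1
  c4: CDB Add1=-7; issue ADD r0<-Add1  regs: r0:Add1,r1:8,r2:Mul2,r3:7,r4:-7,r5:Mul1
  c5: issue ADD r3<-Add2  regs: r0:Add1,r1:8,r2:Mul2,r3:Add2,r4:-7,r5:Mul1
  c6: CDB Mul1=56; stall  regs: r0:Add1,r1:8,r2:Mul2,r3:Add2,r4:-7,r5:56
  c7: stall  regs: r0:Add1,r1:8,r2:Mul2,r3:Add2,r4:-7,r5:56
  c8: CDB Add1=58; issue SUB r3<-Add1  regs: r0:58,r1:8,r2:Mul2,r3:Add1,r4:-7,r5:56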